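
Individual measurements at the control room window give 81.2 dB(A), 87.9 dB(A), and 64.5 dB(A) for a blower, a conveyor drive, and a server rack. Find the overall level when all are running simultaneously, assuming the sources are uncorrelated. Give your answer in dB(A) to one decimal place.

Incoherent sources combine by intensity addition: L_total = 10·log₁₀(Σ 10^(L_i/10)).
Σ 10^(L/10) = 10^(81.2/10) + 10^(87.9/10) + 10^(64.5/10) = 7.512e+08.
L_total = 10·log₁₀(7.512e+08) = 88.76 dB(A).

88.8 dB(A)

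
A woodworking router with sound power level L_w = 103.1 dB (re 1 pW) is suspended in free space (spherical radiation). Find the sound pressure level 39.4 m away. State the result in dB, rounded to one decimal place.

L_p = L_w − 10·log₁₀(4π·r²) with r = 39.4 m.
4π·r² = 1.951e+04 m², 10·log₁₀ of that is 42.902 dB.
L_p = 103.1 − 42.902 = 60.20 dB.

60.2 dB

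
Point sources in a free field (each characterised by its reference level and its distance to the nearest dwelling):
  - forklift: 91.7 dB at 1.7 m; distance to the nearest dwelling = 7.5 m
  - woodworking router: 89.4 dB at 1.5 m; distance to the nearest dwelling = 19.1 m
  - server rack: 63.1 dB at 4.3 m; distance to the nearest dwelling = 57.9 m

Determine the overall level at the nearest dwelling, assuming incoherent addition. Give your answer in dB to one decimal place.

Propagate each source to the receiver with L = L_ref − 20·log₁₀(r/r_ref), then add intensities.
forklift: 91.7 − 20·log₁₀(7.5/1.7) = 91.7 − 12.89 = 78.81 dB.
woodworking router: 89.4 − 20·log₁₀(19.1/1.5) = 89.4 − 22.10 = 67.30 dB.
server rack: 63.1 − 20·log₁₀(57.9/4.3) = 63.1 − 22.58 = 40.52 dB.
Σ 10^(L/10) = 8.138e+07 → L_total = 10·log₁₀(8.138e+07) = 79.10 dB.

79.1 dB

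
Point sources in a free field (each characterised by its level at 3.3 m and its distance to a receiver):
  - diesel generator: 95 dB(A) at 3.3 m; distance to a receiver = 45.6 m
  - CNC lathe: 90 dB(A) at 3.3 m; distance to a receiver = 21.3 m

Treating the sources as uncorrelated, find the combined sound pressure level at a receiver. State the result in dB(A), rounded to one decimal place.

76.1 dB(A)

Apply inverse-square spreading to bring every level to the receiver, then sum 10^(L/10).
diesel generator: 95 − 20·log₁₀(45.6/3.3) = 95 − 22.81 = 72.19 dB(A).
CNC lathe: 90 − 20·log₁₀(21.3/3.3) = 90 − 16.20 = 73.80 dB(A).
Σ 10^(L/10) = 4.056e+07 → L_total = 10·log₁₀(4.056e+07) = 76.08 dB(A).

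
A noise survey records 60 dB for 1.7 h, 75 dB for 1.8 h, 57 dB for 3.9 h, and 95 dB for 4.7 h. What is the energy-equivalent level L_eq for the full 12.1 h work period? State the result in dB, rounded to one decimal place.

The energy average is taken in the linear domain: L_eq = 10·log₁₀[(Σ tᵢ·10^(Lᵢ/10))/T], T = 12.1 h.
Σ tᵢ·10^(Lᵢ/10) = 1.7·10^(60/10) + 1.8·10^(75/10) + 3.9·10^(57/10) + 4.7·10^(95/10) = 1.492e+10.
L_eq = 10·log₁₀(1.492e+10/12.1) = 90.91 dB.

90.9 dB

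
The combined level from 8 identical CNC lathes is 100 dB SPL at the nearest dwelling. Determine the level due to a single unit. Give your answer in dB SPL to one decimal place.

Dividing the total intensity by 8 lowers the level by 10·log₁₀ 8 = 9.031 dB: L₁ = 100 − 9.031.

91.0 dB SPL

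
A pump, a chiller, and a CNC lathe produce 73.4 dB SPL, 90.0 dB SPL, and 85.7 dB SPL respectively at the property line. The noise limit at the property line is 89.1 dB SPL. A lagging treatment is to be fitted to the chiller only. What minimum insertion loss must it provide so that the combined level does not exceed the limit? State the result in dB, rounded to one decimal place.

The untreated sources together contribute 10^(73.4/10) + 10^(85.7/10) = 3.934e+08, i.e. 85.95 dB SPL.
The limit corresponds to 10^(89.1/10) = 8.128e+08; subtracting the fixed part leaves 4.194e+08 for the chiller, i.e. 86.23 dB SPL.
So the chiller must be reduced from 90.0 to 86.23 dB SPL: IL = 3.77 dB.

3.8 dB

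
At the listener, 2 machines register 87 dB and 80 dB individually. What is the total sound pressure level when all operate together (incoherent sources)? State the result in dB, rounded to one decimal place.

For uncorrelated sources the intensities add, so convert each level to linear form, sum, and take 10·log₁₀ of the total.
Σ 10^(L/10) = 10^(87/10) + 10^(80/10) = 6.012e+08.
L_total = 10·log₁₀(6.012e+08) = 87.79 dB.

87.8 dB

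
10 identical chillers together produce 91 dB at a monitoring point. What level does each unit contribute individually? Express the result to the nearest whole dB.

81 dB

Dividing the total intensity by 10 lowers the level by 10·log₁₀ 10 = 10.000 dB: L₁ = 91 − 10.000.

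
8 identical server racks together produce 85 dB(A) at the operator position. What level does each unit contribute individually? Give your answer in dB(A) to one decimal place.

8 equal contributions raise the level by 10·log₁₀ 8 = 9.031 dB, so each unit alone gives 85 − 9.031.

76.0 dB(A)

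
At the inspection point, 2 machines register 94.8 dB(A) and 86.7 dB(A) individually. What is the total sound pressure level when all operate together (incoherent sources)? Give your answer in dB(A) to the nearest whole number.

95 dB(A)

For uncorrelated sources the intensities add, so convert each level to linear form, sum, and take 10·log₁₀ of the total.
Σ 10^(L/10) = 10^(94.8/10) + 10^(86.7/10) = 3.488e+09.
L_total = 10·log₁₀(3.488e+09) = 95.43 dB(A).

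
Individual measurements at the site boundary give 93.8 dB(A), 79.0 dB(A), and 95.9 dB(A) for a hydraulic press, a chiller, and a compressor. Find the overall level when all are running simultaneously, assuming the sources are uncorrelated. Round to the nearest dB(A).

98 dB(A)

For uncorrelated sources the intensities add, so convert each level to linear form, sum, and take 10·log₁₀ of the total.
Σ 10^(L/10) = 10^(93.8/10) + 10^(79.0/10) + 10^(95.9/10) = 6.369e+09.
L_total = 10·log₁₀(6.369e+09) = 98.04 dB(A).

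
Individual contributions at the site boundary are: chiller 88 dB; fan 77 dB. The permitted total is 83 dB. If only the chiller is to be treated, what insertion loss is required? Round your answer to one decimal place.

Everything except the chiller sums to 10^(77/10) = 5.012e+07 in linear terms, 77.00 dB.
To meet 83 dB overall, the treated chiller may contribute at most 10^(83/10) − 5.012e+07 = 1.494e+08, i.e. 81.74 dB.
So the chiller must be reduced from 88 to 81.74 dB: IL = 6.26 dB.

6.3 dB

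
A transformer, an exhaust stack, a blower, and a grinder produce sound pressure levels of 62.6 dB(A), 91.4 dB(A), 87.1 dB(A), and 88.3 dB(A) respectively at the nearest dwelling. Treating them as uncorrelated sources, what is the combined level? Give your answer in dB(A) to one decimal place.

For uncorrelated sources the intensities add, so convert each level to linear form, sum, and take 10·log₁₀ of the total.
Σ 10^(L/10) = 10^(62.6/10) + 10^(91.4/10) + 10^(87.1/10) + 10^(88.3/10) = 2.571e+09.
L_total = 10·log₁₀(2.571e+09) = 94.10 dB(A).

94.1 dB(A)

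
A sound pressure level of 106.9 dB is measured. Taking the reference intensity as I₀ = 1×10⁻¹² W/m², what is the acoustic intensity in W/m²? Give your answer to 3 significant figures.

I = I₀·10^(L/10) = 10⁻¹² × 10^(106.9/10) = 10^(-1.310).

0.0490 W/m²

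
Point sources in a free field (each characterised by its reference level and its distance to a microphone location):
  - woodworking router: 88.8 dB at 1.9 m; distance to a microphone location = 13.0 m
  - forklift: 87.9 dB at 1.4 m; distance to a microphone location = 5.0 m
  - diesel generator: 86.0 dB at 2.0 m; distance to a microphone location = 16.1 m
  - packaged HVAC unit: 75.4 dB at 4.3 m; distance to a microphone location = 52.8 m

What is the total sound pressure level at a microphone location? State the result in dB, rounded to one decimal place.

78.5 dB

Apply inverse-square spreading to bring every level to the receiver, then sum 10^(L/10).
woodworking router: 88.8 − 20·log₁₀(13.0/1.9) = 88.8 − 16.70 = 72.10 dB.
forklift: 87.9 − 20·log₁₀(5.0/1.4) = 87.9 − 11.06 = 76.84 dB.
diesel generator: 86.0 − 20·log₁₀(16.1/2.0) = 86.0 − 18.12 = 67.88 dB.
packaged HVAC unit: 75.4 − 20·log₁₀(52.8/4.3) = 75.4 − 21.78 = 53.62 dB.
Σ 10^(L/10) = 7.092e+07 → L_total = 10·log₁₀(7.092e+07) = 78.51 dB.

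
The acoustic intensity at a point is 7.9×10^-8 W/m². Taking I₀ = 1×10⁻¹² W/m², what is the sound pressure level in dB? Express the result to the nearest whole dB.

L = 10·log₁₀(I/I₀) = 10·log₁₀(7.9×10^-8/10⁻¹²) = 10·log₁₀(7.9×10^4).
L = 10·(0.8976 + 4) = 48.98 dB.

49 dB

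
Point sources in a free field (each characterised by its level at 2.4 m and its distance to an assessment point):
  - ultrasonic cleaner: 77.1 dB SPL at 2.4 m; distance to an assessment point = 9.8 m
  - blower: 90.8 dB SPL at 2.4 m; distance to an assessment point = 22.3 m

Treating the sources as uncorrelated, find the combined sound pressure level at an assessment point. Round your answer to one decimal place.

Apply inverse-square spreading to bring every level to the receiver, then sum 10^(L/10).
ultrasonic cleaner: 77.1 − 20·log₁₀(9.8/2.4) = 77.1 − 12.22 = 64.88 dB SPL.
blower: 90.8 − 20·log₁₀(22.3/2.4) = 90.8 − 19.36 = 71.44 dB SPL.
Σ 10^(L/10) = 1.700e+07 → L_total = 10·log₁₀(1.700e+07) = 72.30 dB SPL.

72.3 dB SPL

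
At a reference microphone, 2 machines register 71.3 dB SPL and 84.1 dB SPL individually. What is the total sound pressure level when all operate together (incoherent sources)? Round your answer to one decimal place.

For uncorrelated sources the intensities add, so convert each level to linear form, sum, and take 10·log₁₀ of the total.
Σ 10^(L/10) = 10^(71.3/10) + 10^(84.1/10) = 2.705e+08.
L_total = 10·log₁₀(2.705e+08) = 84.32 dB SPL.

84.3 dB SPL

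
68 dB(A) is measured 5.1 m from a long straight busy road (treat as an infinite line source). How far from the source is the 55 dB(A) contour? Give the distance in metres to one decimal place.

Line-source spreading drops the level by 10·log₁₀(r₂/r₁); inverting, r₂/r₁ = 10^(ΔL/10).
r₂ = 5.1·10^((68−55)/10) = 5.1·10^(13.0/10) = 101.76 m.

101.8 m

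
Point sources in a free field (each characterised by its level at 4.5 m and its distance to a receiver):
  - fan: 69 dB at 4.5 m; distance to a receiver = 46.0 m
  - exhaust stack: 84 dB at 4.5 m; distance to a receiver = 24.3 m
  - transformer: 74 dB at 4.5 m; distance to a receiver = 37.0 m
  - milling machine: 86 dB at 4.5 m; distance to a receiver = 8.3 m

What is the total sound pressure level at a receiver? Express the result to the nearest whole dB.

81 dB

Propagate each source to the receiver with L = L_ref − 20·log₁₀(r/r_ref), then add intensities.
fan: 69 − 20·log₁₀(46.0/4.5) = 69 − 20.19 = 48.81 dB.
exhaust stack: 84 − 20·log₁₀(24.3/4.5) = 84 − 14.65 = 69.35 dB.
transformer: 74 − 20·log₁₀(37.0/4.5) = 74 − 18.30 = 55.70 dB.
milling machine: 86 − 20·log₁₀(8.3/4.5) = 86 − 5.32 = 80.68 dB.
Σ 10^(L/10) = 1.261e+08 → L_total = 10·log₁₀(1.261e+08) = 81.01 dB.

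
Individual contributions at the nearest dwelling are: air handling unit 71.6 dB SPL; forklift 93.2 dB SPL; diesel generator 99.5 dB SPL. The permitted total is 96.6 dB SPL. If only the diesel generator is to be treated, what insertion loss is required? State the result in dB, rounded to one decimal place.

5.6 dB

Everything except the diesel generator sums to 10^(71.6/10) + 10^(93.2/10) = 2.104e+09 in linear terms, 93.23 dB SPL.
To meet 96.6 dB SPL overall, the treated diesel generator may contribute at most 10^(96.6/10) − 2.104e+09 = 2.467e+09, i.e. 93.92 dB SPL.
So the diesel generator must be reduced from 99.5 to 93.92 dB SPL: IL = 5.58 dB.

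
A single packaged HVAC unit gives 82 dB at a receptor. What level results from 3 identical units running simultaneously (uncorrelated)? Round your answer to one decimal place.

86.8 dB

N identical incoherent sources raise the level by 10·log₁₀ N.
L_total = 82 + 10·log₁₀(3) = 82 + 4.771 = 86.77 dB.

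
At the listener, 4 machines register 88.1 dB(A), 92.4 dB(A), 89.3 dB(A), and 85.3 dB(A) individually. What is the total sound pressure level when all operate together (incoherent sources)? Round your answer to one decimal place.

95.5 dB(A)

Incoherent sources combine by intensity addition: L_total = 10·log₁₀(Σ 10^(L_i/10)).
Σ 10^(L/10) = 10^(88.1/10) + 10^(92.4/10) + 10^(89.3/10) + 10^(85.3/10) = 3.573e+09.
L_total = 10·log₁₀(3.573e+09) = 95.53 dB(A).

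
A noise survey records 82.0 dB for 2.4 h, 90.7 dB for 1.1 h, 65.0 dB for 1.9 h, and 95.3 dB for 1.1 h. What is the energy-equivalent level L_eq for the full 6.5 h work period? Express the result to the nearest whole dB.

89 dB

Weight each interval's intensity by its duration and average over T = 6.5 h:
Σ tᵢ·10^(Lᵢ/10) = 2.4·10^(82.0/10) + 1.1·10^(90.7/10) + 1.9·10^(65.0/10) + 1.1·10^(95.3/10) = 5.406e+09.
L_eq = 10·log₁₀(5.406e+09/6.5) = 89.20 dB.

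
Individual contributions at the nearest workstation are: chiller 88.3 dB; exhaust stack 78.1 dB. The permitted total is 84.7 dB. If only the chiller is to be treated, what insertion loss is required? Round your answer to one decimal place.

4.7 dB

Fixed contribution from the other source: Σ 10^(L/10) = 10^(78.1/10) = 6.457e+07 (78.10 dB).
The limit corresponds to 10^(84.7/10) = 2.951e+08; subtracting the fixed part leaves 2.306e+08 for the chiller, i.e. 83.63 dB.
Required insertion loss = 88.3 − 83.63 = 4.67 dB.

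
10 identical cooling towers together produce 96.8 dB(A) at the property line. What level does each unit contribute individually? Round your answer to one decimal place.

86.8 dB(A)

Dividing the total intensity by 10 lowers the level by 10·log₁₀ 10 = 10.000 dB: L₁ = 96.8 − 10.000.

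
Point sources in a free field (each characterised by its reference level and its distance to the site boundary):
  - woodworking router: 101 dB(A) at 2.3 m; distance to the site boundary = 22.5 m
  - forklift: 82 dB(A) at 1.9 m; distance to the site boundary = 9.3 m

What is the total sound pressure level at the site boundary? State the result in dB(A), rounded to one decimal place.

Apply inverse-square spreading to bring every level to the receiver, then sum 10^(L/10).
woodworking router: 101 − 20·log₁₀(22.5/2.3) = 101 − 19.81 = 81.19 dB(A).
forklift: 82 − 20·log₁₀(9.3/1.9) = 82 − 13.79 = 68.21 dB(A).
Σ 10^(L/10) = 1.382e+08 → L_total = 10·log₁₀(1.382e+08) = 81.40 dB(A).

81.4 dB(A)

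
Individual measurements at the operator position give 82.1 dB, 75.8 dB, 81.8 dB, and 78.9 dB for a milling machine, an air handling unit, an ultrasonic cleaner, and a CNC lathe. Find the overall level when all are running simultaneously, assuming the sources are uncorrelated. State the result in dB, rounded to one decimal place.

86.3 dB

For uncorrelated sources the intensities add, so convert each level to linear form, sum, and take 10·log₁₀ of the total.
Σ 10^(L/10) = 10^(82.1/10) + 10^(75.8/10) + 10^(81.8/10) + 10^(78.9/10) = 4.292e+08.
L_total = 10·log₁₀(4.292e+08) = 86.33 dB.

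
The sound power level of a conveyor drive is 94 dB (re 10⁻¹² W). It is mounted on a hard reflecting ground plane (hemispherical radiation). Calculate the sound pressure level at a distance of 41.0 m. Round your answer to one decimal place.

Free-field hemispherical radiation: L_p = L_w − 10·log₁₀(2π·r²), r = 41.0 m.
2π·r² = 1.056e+04 m², 10·log₁₀ of that is 40.237 dB.
L_p = 94 − 40.237 = 53.76 dB.

53.8 dB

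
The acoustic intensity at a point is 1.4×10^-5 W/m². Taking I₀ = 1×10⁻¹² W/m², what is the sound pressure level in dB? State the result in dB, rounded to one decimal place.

71.5 dB

L = 10·log₁₀(I/I₀) = 10·log₁₀(1.4×10^-5/10⁻¹²) = 10·log₁₀(1.4×10^7).
L = 10·(0.1461 + 7) = 71.46 dB.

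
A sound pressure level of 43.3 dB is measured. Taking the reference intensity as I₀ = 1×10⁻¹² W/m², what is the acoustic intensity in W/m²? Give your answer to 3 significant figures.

2.14e-08 W/m²

I/I₀ = 10^(43.3/10) = 2.138e+04, so I = 2.138e+04 × 10⁻¹² W/m².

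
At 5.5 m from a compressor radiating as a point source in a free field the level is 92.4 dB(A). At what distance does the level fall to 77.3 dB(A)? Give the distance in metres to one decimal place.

Point-source spreading drops the level by 20·log₁₀(r₂/r₁); inverting, r₂/r₁ = 10^(ΔL/20).
r₂ = 5.5·10^((92.4−77.3)/20) = 5.5·10^(15.1/20) = 31.29 m.

31.3 m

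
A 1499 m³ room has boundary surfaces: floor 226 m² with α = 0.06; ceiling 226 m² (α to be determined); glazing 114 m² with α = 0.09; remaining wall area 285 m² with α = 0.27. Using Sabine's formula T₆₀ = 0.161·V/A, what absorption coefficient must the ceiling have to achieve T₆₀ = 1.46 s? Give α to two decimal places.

From T₆₀ = 0.161·V/A, the target T₆₀ = 1.46 s needs A = 0.161·1499/1.46 = 165.30 m².
Absorption from the other surfaces = 226·0.06 + 114·0.09 + 285·0.27 = 100.77 m², so the ceiling must supply 64.53 m² over 226 m².
α = 64.53/226 = 0.286.

0.29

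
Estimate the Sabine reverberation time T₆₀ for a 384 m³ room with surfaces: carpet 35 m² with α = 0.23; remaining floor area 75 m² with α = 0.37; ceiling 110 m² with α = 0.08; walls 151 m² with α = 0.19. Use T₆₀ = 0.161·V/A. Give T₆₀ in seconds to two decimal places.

A = Σ Sᵢαᵢ = 35·0.23 + 75·0.37 + 110·0.08 + 151·0.19 = 73.29 m².
T₆₀ = 0.161·V/A = 0.161·384/73.29 = 0.844 s.

0.84 s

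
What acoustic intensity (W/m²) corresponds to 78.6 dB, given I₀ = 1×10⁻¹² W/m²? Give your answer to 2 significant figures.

L = 10·log₁₀(I/I₀) ⇒ I = I₀·10^(L/10) = 10⁻¹² × 10^7.86.

7.2e-05 W/m²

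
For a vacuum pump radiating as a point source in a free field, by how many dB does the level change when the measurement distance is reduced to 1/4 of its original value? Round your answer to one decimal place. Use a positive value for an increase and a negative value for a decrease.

With spherical spreading the level changes by −20·log₁₀(r₂/r₁).
ΔL = −20·log₁₀(0.25) = +12.04 dB.

+12.0 dB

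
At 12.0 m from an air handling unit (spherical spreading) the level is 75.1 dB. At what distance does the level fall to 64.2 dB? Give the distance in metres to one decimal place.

42.1 m

Point-source spreading drops the level by 20·log₁₀(r₂/r₁); inverting, r₂/r₁ = 10^(ΔL/20).
r₂ = 12.0·10^((75.1−64.2)/20) = 12.0·10^(10.9/20) = 42.09 m.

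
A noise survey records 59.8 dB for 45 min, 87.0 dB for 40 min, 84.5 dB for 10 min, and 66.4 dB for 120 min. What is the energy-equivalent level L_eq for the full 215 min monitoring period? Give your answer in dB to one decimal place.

80.4 dB

Weight each interval's intensity by its duration and average over T = 215 min:
Σ tᵢ·10^(Lᵢ/10) = 45·10^(59.8/10) + 40·10^(87.0/10) + 10·10^(84.5/10) + 120·10^(66.4/10) = 2.343e+10.
L_eq = 10·log₁₀(2.343e+10/215) = 80.37 dB.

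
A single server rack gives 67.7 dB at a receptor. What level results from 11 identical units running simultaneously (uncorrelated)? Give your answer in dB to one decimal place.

78.1 dB

L_total = L₁ + 10·log₁₀ N for N identical incoherent sources.
L_total = 67.7 + 10·log₁₀(11) = 67.7 + 10.414 = 78.11 dB.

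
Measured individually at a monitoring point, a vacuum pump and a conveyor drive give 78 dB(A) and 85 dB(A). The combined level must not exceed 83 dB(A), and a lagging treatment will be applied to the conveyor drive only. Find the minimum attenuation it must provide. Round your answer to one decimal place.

3.7 dB

Fixed contribution from the other source: Σ 10^(L/10) = 10^(78/10) = 6.310e+07 (78.00 dB(A)).
To meet 83 dB(A) overall, the treated conveyor drive may contribute at most 10^(83/10) − 6.310e+07 = 1.364e+08, i.e. 81.35 dB(A).
Required insertion loss = 85 − 81.35 = 3.65 dB.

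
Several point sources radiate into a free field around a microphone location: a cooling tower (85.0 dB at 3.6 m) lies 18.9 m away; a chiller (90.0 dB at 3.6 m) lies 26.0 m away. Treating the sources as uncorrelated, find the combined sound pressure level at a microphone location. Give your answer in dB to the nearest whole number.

75 dB

First find each source's level at the receiver (point-source: −20·log₁₀(r/r_ref)), then combine on an intensity basis.
cooling tower: 85.0 − 20·log₁₀(18.9/3.6) = 85.0 − 14.40 = 70.60 dB.
chiller: 90.0 − 20·log₁₀(26.0/3.6) = 90.0 − 17.17 = 72.83 dB.
Σ 10^(L/10) = 3.064e+07 → L_total = 10·log₁₀(3.064e+07) = 74.86 dB.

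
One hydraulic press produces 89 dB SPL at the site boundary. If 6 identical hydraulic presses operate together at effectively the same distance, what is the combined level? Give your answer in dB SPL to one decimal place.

96.8 dB SPL

L_total = L₁ + 10·log₁₀ N for N identical incoherent sources.
L_total = 89 + 10·log₁₀(6) = 89 + 7.782 = 96.78 dB SPL.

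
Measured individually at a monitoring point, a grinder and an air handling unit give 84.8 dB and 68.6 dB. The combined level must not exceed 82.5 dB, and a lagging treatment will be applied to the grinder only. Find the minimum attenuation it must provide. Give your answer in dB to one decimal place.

2.5 dB

Fixed contribution from the other source: Σ 10^(L/10) = 10^(68.6/10) = 7.244e+06 (68.60 dB).
The limit corresponds to 10^(82.5/10) = 1.778e+08; subtracting the fixed part leaves 1.706e+08 for the grinder, i.e. 82.32 dB.
Required insertion loss = 84.8 − 82.32 = 2.48 dB.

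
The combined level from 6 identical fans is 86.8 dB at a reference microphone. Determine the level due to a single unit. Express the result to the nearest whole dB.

For N identical incoherent sources L_total = L₁ + 10·log₁₀ N, so L₁ = 86.8 − 10·log₁₀(6) = 86.8 − 7.782.

79 dB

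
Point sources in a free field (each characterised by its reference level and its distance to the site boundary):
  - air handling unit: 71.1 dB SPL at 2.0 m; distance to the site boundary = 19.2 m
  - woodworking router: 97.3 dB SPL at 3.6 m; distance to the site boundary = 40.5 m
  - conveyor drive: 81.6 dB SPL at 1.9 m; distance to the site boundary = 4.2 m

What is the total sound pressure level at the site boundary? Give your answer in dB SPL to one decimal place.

78.6 dB SPL

Propagate each source to the receiver with L = L_ref − 20·log₁₀(r/r_ref), then add intensities.
air handling unit: 71.1 − 20·log₁₀(19.2/2.0) = 71.1 − 19.65 = 51.45 dB SPL.
woodworking router: 97.3 − 20·log₁₀(40.5/3.6) = 97.3 − 21.02 = 76.28 dB SPL.
conveyor drive: 81.6 − 20·log₁₀(4.2/1.9) = 81.6 − 6.89 = 74.71 dB SPL.
Σ 10^(L/10) = 7.215e+07 → L_total = 10·log₁₀(7.215e+07) = 78.58 dB SPL.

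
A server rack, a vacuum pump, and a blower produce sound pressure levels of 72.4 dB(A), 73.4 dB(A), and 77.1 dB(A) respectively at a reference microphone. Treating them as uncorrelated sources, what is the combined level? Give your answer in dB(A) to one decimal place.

79.6 dB(A)

Incoherent sources combine by intensity addition: L_total = 10·log₁₀(Σ 10^(L_i/10)).
Σ 10^(L/10) = 10^(72.4/10) + 10^(73.4/10) + 10^(77.1/10) = 9.054e+07.
L_total = 10·log₁₀(9.054e+07) = 79.57 dB(A).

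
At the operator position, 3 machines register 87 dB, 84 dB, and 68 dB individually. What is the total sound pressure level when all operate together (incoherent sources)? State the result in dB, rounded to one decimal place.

88.8 dB

Incoherent sources combine by intensity addition: L_total = 10·log₁₀(Σ 10^(L_i/10)).
Σ 10^(L/10) = 10^(87/10) + 10^(84/10) + 10^(68/10) = 7.587e+08.
L_total = 10·log₁₀(7.587e+08) = 88.80 dB.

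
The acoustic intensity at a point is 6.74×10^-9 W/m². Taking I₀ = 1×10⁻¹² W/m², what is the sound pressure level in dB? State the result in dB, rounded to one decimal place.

38.3 dB

L = 10·log₁₀(I/I₀) = 10·log₁₀(6.74×10^-9/10⁻¹²) = 10·log₁₀(6.74×10^3).
L = 10·(0.8287 + 3) = 38.29 dB.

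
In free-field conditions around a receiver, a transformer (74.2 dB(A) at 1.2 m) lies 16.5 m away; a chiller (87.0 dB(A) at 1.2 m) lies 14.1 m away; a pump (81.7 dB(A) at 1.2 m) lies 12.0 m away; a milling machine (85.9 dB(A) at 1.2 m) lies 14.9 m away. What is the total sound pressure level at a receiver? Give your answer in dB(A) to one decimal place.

First find each source's level at the receiver (point-source: −20·log₁₀(r/r_ref)), then combine on an intensity basis.
transformer: 74.2 − 20·log₁₀(16.5/1.2) = 74.2 − 22.77 = 51.43 dB(A).
chiller: 87.0 − 20·log₁₀(14.1/1.2) = 87.0 − 21.40 = 65.60 dB(A).
pump: 81.7 − 20·log₁₀(12.0/1.2) = 81.7 − 20.00 = 61.70 dB(A).
milling machine: 85.9 − 20·log₁₀(14.9/1.2) = 85.9 − 21.88 = 64.02 dB(A).
Σ 10^(L/10) = 7.772e+06 → L_total = 10·log₁₀(7.772e+06) = 68.91 dB(A).

68.9 dB(A)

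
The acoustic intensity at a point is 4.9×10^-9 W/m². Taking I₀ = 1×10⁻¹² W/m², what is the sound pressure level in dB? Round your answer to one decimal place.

Dividing by I₀ shifts the exponent by 12: I/I₀ = 4.9×10^3.
L = 10·(0.6902 + 3) = 36.90 dB.

36.9 dB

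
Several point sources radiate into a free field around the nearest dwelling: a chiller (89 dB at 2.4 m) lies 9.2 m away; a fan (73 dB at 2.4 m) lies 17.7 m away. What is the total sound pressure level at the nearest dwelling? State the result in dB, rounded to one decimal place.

77.4 dB

Apply inverse-square spreading to bring every level to the receiver, then sum 10^(L/10).
chiller: 89 − 20·log₁₀(9.2/2.4) = 89 − 11.67 = 77.33 dB.
fan: 73 − 20·log₁₀(17.7/2.4) = 73 − 17.36 = 55.64 dB.
Σ 10^(L/10) = 5.442e+07 → L_total = 10·log₁₀(5.442e+07) = 77.36 dB.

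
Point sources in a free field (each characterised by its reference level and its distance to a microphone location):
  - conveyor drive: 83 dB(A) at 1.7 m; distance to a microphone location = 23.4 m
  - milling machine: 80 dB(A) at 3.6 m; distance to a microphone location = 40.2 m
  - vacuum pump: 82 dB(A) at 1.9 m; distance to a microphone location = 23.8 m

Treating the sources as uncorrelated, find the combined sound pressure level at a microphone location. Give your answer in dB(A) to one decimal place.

64.6 dB(A)

First find each source's level at the receiver (point-source: −20·log₁₀(r/r_ref)), then combine on an intensity basis.
conveyor drive: 83 − 20·log₁₀(23.4/1.7) = 83 − 22.78 = 60.22 dB(A).
milling machine: 80 − 20·log₁₀(40.2/3.6) = 80 − 20.96 = 59.04 dB(A).
vacuum pump: 82 − 20·log₁₀(23.8/1.9) = 82 − 21.96 = 60.04 dB(A).
Σ 10^(L/10) = 2.865e+06 → L_total = 10·log₁₀(2.865e+06) = 64.57 dB(A).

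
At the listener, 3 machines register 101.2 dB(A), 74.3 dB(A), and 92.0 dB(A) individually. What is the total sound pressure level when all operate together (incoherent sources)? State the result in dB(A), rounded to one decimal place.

101.7 dB(A)

For uncorrelated sources the intensities add, so convert each level to linear form, sum, and take 10·log₁₀ of the total.
Σ 10^(L/10) = 10^(101.2/10) + 10^(74.3/10) + 10^(92.0/10) = 1.479e+10.
L_total = 10·log₁₀(1.479e+10) = 101.70 dB(A).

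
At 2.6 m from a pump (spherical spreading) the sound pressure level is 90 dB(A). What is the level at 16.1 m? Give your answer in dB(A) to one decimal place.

Spherical spreading from a point source gives a 20·log₁₀(r₂/r₁) drop.
L₂ = 90 − 20·log₁₀(16.1/2.6) = 90 − 15.837 = 74.16 dB(A).

74.2 dB(A)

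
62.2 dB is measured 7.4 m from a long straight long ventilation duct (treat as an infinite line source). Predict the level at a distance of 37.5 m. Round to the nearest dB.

For a line source, L₂ = L₁ − 10·log₁₀(r₂/r₁).
L₂ = 62.2 − 10·log₁₀(37.5/7.4) = 62.2 − 7.048 = 55.15 dB.

55 dB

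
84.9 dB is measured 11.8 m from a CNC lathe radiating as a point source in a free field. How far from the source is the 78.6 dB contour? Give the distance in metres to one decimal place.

The 6.3 dB drop corresponds to a distance ratio of 10^(6.3/20) for a point source.
r₂ = 11.8·10^((84.9−78.6)/20) = 11.8·10^(6.3/20) = 24.37 m.

24.4 m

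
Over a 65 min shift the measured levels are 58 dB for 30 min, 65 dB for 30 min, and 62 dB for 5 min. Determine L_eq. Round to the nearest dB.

63 dB

Weight each interval's intensity by its duration and average over T = 65 min:
Σ tᵢ·10^(Lᵢ/10) = 30·10^(58/10) + 30·10^(65/10) + 5·10^(62/10) = 1.217e+08.
L_eq = 10·log₁₀(1.217e+08/65) = 62.72 dB.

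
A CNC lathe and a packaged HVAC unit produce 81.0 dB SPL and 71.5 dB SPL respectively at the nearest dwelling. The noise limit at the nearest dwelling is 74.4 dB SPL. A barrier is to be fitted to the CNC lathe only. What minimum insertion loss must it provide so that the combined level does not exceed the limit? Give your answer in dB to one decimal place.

9.7 dB

The untreated sources together contribute 10^(71.5/10) = 1.413e+07, i.e. 71.50 dB SPL.
To meet 74.4 dB SPL overall, the treated CNC lathe may contribute at most 10^(74.4/10) − 1.413e+07 = 1.342e+07, i.e. 71.28 dB SPL.
Required insertion loss = 81.0 − 71.28 = 9.72 dB.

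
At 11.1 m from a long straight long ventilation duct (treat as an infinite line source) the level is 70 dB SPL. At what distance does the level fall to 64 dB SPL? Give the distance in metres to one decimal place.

The 6.0 dB drop corresponds to a distance ratio of 10^(6.0/10) for a line source.
r₂ = 11.1·10^((70−64)/10) = 11.1·10^(6.0/10) = 44.19 m.

44.2 m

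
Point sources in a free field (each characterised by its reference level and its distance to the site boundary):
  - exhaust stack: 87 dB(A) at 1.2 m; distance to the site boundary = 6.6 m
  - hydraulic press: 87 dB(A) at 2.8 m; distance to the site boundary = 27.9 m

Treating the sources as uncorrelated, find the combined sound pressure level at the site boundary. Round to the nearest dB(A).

73 dB(A)

First find each source's level at the receiver (point-source: −20·log₁₀(r/r_ref)), then combine on an intensity basis.
exhaust stack: 87 − 20·log₁₀(6.6/1.2) = 87 − 14.81 = 72.19 dB(A).
hydraulic press: 87 − 20·log₁₀(27.9/2.8) = 87 − 19.97 = 67.03 dB(A).
Σ 10^(L/10) = 2.162e+07 → L_total = 10·log₁₀(2.162e+07) = 73.35 dB(A).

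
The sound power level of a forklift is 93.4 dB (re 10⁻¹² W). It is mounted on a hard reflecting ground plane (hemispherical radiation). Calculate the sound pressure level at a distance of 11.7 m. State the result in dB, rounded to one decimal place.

64.1 dB

L_p = L_w − 10·log₁₀(2π·r²) with r = 11.7 m.
2π·r² = 860.1 m², 10·log₁₀ of that is 29.346 dB.
L_p = 93.4 − 29.346 = 64.05 dB.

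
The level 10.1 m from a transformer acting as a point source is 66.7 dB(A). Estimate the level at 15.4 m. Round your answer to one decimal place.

63.0 dB(A)

For a point source, L₂ = L₁ − 20·log₁₀(r₂/r₁).
L₂ = 66.7 − 20·log₁₀(15.4/10.1) = 66.7 − 3.664 = 63.04 dB(A).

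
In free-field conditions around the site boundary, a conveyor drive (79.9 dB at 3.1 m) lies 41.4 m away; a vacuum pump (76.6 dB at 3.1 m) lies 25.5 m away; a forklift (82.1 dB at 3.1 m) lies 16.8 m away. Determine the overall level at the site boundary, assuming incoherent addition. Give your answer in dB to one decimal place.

68.3 dB

Propagate each source to the receiver with L = L_ref − 20·log₁₀(r/r_ref), then add intensities.
conveyor drive: 79.9 − 20·log₁₀(41.4/3.1) = 79.9 − 22.51 = 57.39 dB.
vacuum pump: 76.6 − 20·log₁₀(25.5/3.1) = 76.6 − 18.30 = 58.30 dB.
forklift: 82.1 − 20·log₁₀(16.8/3.1) = 82.1 − 14.68 = 67.42 dB.
Σ 10^(L/10) = 6.746e+06 → L_total = 10·log₁₀(6.746e+06) = 68.29 dB.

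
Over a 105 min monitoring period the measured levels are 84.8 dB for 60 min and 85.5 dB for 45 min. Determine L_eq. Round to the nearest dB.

L_eq = 10·log₁₀[(1/T)·Σ tᵢ·10^(Lᵢ/10)] with T = 105 min.
Σ tᵢ·10^(Lᵢ/10) = 60·10^(84.8/10) + 45·10^(85.5/10) = 3.409e+10.
L_eq = 10·log₁₀(3.409e+10/105) = 85.11 dB.

85 dB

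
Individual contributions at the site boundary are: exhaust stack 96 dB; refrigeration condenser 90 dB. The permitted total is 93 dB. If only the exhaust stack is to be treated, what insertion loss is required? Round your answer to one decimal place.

The untreated sources together contribute 10^(90/10) = 1.000e+09, i.e. 90.00 dB.
The limit corresponds to 10^(93/10) = 1.995e+09; subtracting the fixed part leaves 9.953e+08 for the exhaust stack, i.e. 89.98 dB.
So the exhaust stack must be reduced from 96 to 89.98 dB: IL = 6.02 dB.

6.0 dB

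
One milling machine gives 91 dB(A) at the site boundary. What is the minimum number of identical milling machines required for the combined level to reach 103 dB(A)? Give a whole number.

16

N identical sources give L₁ + 10·log₁₀ N, so require 10·log₁₀ N ≥ 103 − 91 = 12.0 dB.
N ≥ 10^(12.0/10) = 15.849, so N = 16.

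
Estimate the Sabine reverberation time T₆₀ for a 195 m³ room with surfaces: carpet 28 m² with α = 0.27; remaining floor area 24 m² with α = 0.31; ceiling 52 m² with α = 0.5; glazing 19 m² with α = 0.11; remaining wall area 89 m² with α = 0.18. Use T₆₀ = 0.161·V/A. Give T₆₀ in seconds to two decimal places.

Summing Sᵢαᵢ: 28·0.27 + 24·0.31 + 52·0.5 + 19·0.11 + 89·0.18 = 59.11 m².
T₆₀ = 0.161 × 195 / 59.11 = 0.531 s.

0.53 s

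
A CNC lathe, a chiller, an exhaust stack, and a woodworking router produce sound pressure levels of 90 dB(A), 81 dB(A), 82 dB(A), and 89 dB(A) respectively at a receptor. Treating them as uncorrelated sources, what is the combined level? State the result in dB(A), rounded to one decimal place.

Incoherent sources combine by intensity addition: L_total = 10·log₁₀(Σ 10^(L_i/10)).
Σ 10^(L/10) = 10^(90/10) + 10^(81/10) + 10^(82/10) + 10^(89/10) = 2.079e+09.
L_total = 10·log₁₀(2.079e+09) = 93.18 dB(A).

93.2 dB(A)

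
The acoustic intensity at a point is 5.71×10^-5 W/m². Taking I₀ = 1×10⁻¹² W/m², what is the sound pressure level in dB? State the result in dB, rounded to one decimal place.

77.6 dB

L = 10·log₁₀(I/I₀) = 10·log₁₀(5.71×10^-5/10⁻¹²) = 10·log₁₀(5.71×10^7).
L = 10·(0.7566 + 7) = 77.57 dB.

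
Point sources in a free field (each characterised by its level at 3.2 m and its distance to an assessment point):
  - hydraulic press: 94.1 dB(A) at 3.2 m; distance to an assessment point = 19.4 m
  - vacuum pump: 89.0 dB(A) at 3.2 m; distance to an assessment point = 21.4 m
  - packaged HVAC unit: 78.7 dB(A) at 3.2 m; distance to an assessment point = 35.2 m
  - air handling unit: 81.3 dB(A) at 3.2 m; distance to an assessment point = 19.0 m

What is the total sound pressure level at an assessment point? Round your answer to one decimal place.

79.6 dB(A)

Propagate each source to the receiver with L = L_ref − 20·log₁₀(r/r_ref), then add intensities.
hydraulic press: 94.1 − 20·log₁₀(19.4/3.2) = 94.1 − 15.65 = 78.45 dB(A).
vacuum pump: 89.0 − 20·log₁₀(21.4/3.2) = 89.0 − 16.51 = 72.49 dB(A).
packaged HVAC unit: 78.7 − 20·log₁₀(35.2/3.2) = 78.7 − 20.83 = 57.87 dB(A).
air handling unit: 81.3 − 20·log₁₀(19.0/3.2) = 81.3 − 15.47 = 65.83 dB(A).
Σ 10^(L/10) = 9.214e+07 → L_total = 10·log₁₀(9.214e+07) = 79.64 dB(A).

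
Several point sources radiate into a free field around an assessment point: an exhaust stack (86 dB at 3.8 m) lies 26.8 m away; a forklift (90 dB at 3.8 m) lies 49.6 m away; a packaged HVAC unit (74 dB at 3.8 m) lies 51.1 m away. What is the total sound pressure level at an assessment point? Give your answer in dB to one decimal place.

Propagate each source to the receiver with L = L_ref − 20·log₁₀(r/r_ref), then add intensities.
exhaust stack: 86 − 20·log₁₀(26.8/3.8) = 86 − 16.97 = 69.03 dB.
forklift: 90 − 20·log₁₀(49.6/3.8) = 90 − 22.31 = 67.69 dB.
packaged HVAC unit: 74 − 20·log₁₀(51.1/3.8) = 74 − 22.57 = 51.43 dB.
Σ 10^(L/10) = 1.401e+07 → L_total = 10·log₁₀(1.401e+07) = 71.47 dB.

71.5 dB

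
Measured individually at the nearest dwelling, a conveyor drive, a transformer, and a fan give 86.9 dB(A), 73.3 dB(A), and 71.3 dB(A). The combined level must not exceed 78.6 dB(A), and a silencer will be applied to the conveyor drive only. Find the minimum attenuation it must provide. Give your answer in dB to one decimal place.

Everything except the conveyor drive sums to 10^(73.3/10) + 10^(71.3/10) = 3.487e+07 in linear terms, 75.42 dB(A).
To meet 78.6 dB(A) overall, the treated conveyor drive may contribute at most 10^(78.6/10) − 3.487e+07 = 3.757e+07, i.e. 75.75 dB(A).
Required insertion loss = 86.9 − 75.75 = 11.15 dB.

11.2 dB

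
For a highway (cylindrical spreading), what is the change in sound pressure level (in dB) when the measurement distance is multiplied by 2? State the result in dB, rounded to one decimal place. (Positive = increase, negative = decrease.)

-3.0 dB

With cylindrical spreading the level changes by −10·log₁₀(r₂/r₁).
ΔL = −10·log₁₀(2) = -3.01 dB.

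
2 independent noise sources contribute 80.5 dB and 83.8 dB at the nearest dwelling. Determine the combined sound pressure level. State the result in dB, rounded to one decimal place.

85.5 dB

For uncorrelated sources the intensities add, so convert each level to linear form, sum, and take 10·log₁₀ of the total.
Σ 10^(L/10) = 10^(80.5/10) + 10^(83.8/10) = 3.521e+08.
L_total = 10·log₁₀(3.521e+08) = 85.47 dB.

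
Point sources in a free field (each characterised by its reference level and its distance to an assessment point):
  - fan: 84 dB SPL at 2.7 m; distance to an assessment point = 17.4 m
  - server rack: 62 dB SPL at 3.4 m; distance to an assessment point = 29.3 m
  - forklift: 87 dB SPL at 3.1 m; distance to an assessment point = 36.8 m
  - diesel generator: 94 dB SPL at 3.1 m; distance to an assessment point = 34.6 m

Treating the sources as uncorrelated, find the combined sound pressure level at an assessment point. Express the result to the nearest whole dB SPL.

Apply inverse-square spreading to bring every level to the receiver, then sum 10^(L/10).
fan: 84 − 20·log₁₀(17.4/2.7) = 84 − 16.18 = 67.82 dB SPL.
server rack: 62 − 20·log₁₀(29.3/3.4) = 62 − 18.71 = 43.29 dB SPL.
forklift: 87 − 20·log₁₀(36.8/3.1) = 87 − 21.49 = 65.51 dB SPL.
diesel generator: 94 − 20·log₁₀(34.6/3.1) = 94 − 20.95 = 73.05 dB SPL.
Σ 10^(L/10) = 2.979e+07 → L_total = 10·log₁₀(2.979e+07) = 74.74 dB SPL.

75 dB SPL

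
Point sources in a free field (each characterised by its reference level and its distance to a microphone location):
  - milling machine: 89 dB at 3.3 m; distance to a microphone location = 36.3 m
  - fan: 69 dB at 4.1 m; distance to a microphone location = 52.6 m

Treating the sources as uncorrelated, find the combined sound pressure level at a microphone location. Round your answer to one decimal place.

First find each source's level at the receiver (point-source: −20·log₁₀(r/r_ref)), then combine on an intensity basis.
milling machine: 89 − 20·log₁₀(36.3/3.3) = 89 − 20.83 = 68.17 dB.
fan: 69 − 20·log₁₀(52.6/4.1) = 69 − 22.16 = 46.84 dB.
Σ 10^(L/10) = 6.613e+06 → L_total = 10·log₁₀(6.613e+06) = 68.20 dB.

68.2 dB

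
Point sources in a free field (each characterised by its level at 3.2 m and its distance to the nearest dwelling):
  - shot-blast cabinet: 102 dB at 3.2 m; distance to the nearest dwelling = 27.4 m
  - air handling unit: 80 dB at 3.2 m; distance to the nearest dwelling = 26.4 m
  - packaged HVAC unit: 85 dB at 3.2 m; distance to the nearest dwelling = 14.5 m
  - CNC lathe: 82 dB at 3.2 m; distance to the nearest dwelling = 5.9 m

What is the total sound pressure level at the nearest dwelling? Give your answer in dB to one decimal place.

84.5 dB

First find each source's level at the receiver (point-source: −20·log₁₀(r/r_ref)), then combine on an intensity basis.
shot-blast cabinet: 102 − 20·log₁₀(27.4/3.2) = 102 − 18.65 = 83.35 dB.
air handling unit: 80 − 20·log₁₀(26.4/3.2) = 80 − 18.33 = 61.67 dB.
packaged HVAC unit: 85 − 20·log₁₀(14.5/3.2) = 85 − 13.12 = 71.88 dB.
CNC lathe: 82 − 20·log₁₀(5.9/3.2) = 82 − 5.31 = 76.69 dB.
Σ 10^(L/10) = 2.797e+08 → L_total = 10·log₁₀(2.797e+08) = 84.47 dB.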